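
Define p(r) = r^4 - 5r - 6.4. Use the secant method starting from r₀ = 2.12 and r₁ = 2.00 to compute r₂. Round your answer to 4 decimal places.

p(2.12) = 3.199631, p(2.00) = -0.400000
r₂ = 2.000000 − (-0.400000)·(2.000000 − 2.120000) / (-0.400000 − 3.199631) = 2.000000 − (0.048000)/(-3.599631) = 2.013335

2.0133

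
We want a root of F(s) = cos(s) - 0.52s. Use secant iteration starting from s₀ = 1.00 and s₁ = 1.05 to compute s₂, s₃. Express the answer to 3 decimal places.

F(1.00) = 0.02030, F(1.05) = -0.04843
s₂ = 1.05000 − (-0.04843)·(1.05000 − 1.00000) / (-0.04843 − 0.02030) = 1.05000 − (-0.00242)/(-0.06873) = 1.01477
F(1.01477) = 0.00014
s₃ = 1.01477 − 0.00014·(1.01477 − 1.05000) / (0.00014 − (-0.04843)) = 1.01477 − (0.00000)/(0.04856) = 1.01487

1.015, 1.015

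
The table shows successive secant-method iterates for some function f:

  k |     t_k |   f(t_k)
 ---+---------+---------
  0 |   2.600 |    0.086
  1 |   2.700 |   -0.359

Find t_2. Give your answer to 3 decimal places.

2.619

t_2 = 2.700 − (-0.359)·(2.700 − 2.600) / (-0.359 − 0.086)
   = 2.700 − (-0.03590)/(-0.44500) = 2.61933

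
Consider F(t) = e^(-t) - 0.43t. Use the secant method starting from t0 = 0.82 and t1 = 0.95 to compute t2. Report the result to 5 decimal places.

0.92419

F(0.82) = 0.0878317, F(0.95) = -0.0217590
t2 = 0.9500000 − (-0.0217590)·(0.9500000 − 0.8200000) / (-0.0217590 − 0.0878317) = 0.9500000 − (-0.0028287)/(-0.1095906) = 0.9241888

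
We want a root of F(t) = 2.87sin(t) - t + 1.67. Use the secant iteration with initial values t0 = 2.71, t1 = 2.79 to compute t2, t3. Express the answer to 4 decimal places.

F(2.71) = 0.160572, F(2.79) = -0.131591
t2 = 2.790000 − (-0.131591)·(2.790000 − 2.710000) / (-0.131591 − 0.160572) = 2.790000 − (-0.010527)/(-0.292163) = 2.753968
F(2.753968) = 0.000865
t3 = 2.753968 − 0.000865·(2.753968 − 2.790000) / (0.000865 − (-0.131591)) = 2.753968 − (-0.000031)/(0.132456) = 2.754203

2.7540, 2.7542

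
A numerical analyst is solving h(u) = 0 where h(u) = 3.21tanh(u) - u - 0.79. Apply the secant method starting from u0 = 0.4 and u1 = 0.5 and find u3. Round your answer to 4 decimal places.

h(0.4) = 0.029636, h(0.5) = 0.193396
u2 = 0.500000 − 0.193396·(0.500000 − 0.400000) / (0.193396 − 0.029636) = 0.500000 − (0.019340)/(0.163760) = 0.381903
h(0.381903) = -0.002311
u3 = 0.381903 − (-0.002311)·(0.381903 − 0.500000) / (-0.002311 − 0.193396) = 0.381903 − (0.000273)/(-0.195707) = 0.383297

0.3833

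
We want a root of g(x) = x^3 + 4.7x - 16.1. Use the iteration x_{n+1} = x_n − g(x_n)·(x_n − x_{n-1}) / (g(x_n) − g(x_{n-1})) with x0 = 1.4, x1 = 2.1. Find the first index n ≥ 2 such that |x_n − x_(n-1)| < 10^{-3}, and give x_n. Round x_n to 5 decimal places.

n = 5, x_n = 1.91988

g(1.4) = -6.7760000, g(2.1) = 3.0310000
x2 = 2.1000000 − 3.0310000·(0.7000000)/(9.8070000) = 1.8836545;  |Δ| = 0.2163455
g(1.8836545) = -0.5633266
x3 = 1.8836545 − (-0.5633266)·(-0.2163455)/(-3.5943266) = 1.9175616;  |Δ| = 0.0339071
g(1.9175616) = -0.0365047
x4 = 1.9175616 − (-0.0365047)·(0.0339071)/(0.5268219) = 1.9199111;  |Δ| = 0.0023495
g(1.9199111) = 0.0004874
x5 = 1.9199111 − 0.0004874·(0.0023495)/(0.0369920) = 1.9198802;  |Δ| = 0.0000310
|x5 − x4| = 0.0000310 < 10^{-3}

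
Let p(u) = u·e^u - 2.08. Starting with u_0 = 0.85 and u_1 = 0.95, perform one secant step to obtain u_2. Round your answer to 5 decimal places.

0.86952

p(0.85) = -0.0913002, p(0.95) = 0.3764242
u_2 = 0.9500000 − 0.3764242·(0.9500000 − 0.8500000) / (0.3764242 − (-0.0913002)) = 0.9500000 − (0.0376424)/(0.4677244) = 0.8695201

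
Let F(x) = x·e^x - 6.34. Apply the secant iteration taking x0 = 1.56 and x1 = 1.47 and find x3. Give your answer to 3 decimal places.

F(1.56) = 1.08376, F(1.47) = 0.05338
x2 = 1.47000 − 0.05338·(1.47000 − 1.56000) / (0.05338 − 1.08376) = 1.47000 − (-0.00480)/(-1.03039) = 1.46534
F(1.46534) = 0.00346
x3 = 1.46534 − 0.00346·(1.46534 − 1.47000) / (0.00346 − 0.05338) = 1.46534 − (-0.00002)/(-0.04992) = 1.46502

1.465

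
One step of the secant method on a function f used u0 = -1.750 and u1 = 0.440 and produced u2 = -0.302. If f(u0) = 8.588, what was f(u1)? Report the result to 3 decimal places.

The secant line through (-1.750, 8.588) and (0.440, f(u1)) crosses zero at u2 = -0.302.
So (-1.750, 8.588), (0.440, f(u1)), (-0.302, 0) are collinear:
f(u1) = 8.588 · (0.440 − (-0.302)) / (-1.750 − (-0.302)) = 8.588 · (0.74200)/(-1.44800) = -4.40076

-4.401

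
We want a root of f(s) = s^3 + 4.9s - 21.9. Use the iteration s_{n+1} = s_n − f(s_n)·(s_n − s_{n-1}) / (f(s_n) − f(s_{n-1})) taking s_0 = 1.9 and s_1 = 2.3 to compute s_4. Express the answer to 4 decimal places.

f(1.9) = -5.731000, f(2.3) = 1.537000
s_2 = 2.300000 − 1.537000·(2.300000 − 1.900000) / (1.537000 − (-5.731000)) = 2.300000 − (0.614800)/(7.268000) = 2.215410
f(2.215410) = -0.171167
s_3 = 2.215410 − (-0.171167)·(2.215410 − 2.300000) / (-0.171167 − 1.537000) = 2.215410 − (0.014479)/(-1.708167) = 2.223886
f(2.223886) = -0.004348
s_4 = 2.223886 − (-0.004348)·(2.223886 − 2.215410) / (-0.004348 − (-0.171167)) = 2.223886 − (-0.000037)/(0.166819) = 2.224107

2.2241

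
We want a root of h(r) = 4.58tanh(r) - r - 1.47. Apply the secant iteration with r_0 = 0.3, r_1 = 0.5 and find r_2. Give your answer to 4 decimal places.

0.4497

h(0.3) = -0.435788, h(0.5) = 0.146497
r_2 = 0.500000 − 0.146497·(0.500000 − 0.300000) / (0.146497 − (-0.435788)) = 0.500000 − (0.029299)/(0.582285) = 0.449682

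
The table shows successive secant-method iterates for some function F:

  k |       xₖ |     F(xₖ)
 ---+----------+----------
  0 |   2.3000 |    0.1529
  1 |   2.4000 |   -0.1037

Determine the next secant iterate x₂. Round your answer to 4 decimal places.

2.3596

x₂ = 2.4000 − (-0.1037)·(2.4000 − 2.3000) / (-0.1037 − 0.1529)
   = 2.4000 − (-0.010370)/(-0.256600) = 2.359587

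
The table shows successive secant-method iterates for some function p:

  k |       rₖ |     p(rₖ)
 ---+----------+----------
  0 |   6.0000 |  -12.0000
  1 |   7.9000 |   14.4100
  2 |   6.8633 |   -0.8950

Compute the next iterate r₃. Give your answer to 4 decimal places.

6.9239

r₃ = 6.8633 − (-0.8950)·(6.8633 − 7.9000) / (-0.8950 − 14.4100)
   = 6.8633 − (0.927847)/(-15.305000) = 6.923924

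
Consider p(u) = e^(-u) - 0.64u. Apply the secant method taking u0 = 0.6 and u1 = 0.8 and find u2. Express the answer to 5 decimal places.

p(0.6) = 0.1648116, p(0.8) = -0.0626710
u2 = 0.8000000 − (-0.0626710)·(0.8000000 − 0.6000000) / (-0.0626710 − 0.1648116) = 0.8000000 − (-0.0125342)/(-0.2274827) = 0.7449004

0.74490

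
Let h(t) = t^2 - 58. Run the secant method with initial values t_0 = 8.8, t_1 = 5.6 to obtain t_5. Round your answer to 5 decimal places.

h(8.8) = 19.4400000, h(5.6) = -26.6400000
t_2 = 5.6000000 − (-26.6400000)·(5.6000000 − 8.8000000) / (-26.6400000 − 19.4400000) = 5.6000000 − (85.2480000)/(-46.0800000) = 7.4500000
h(7.4500000) = -2.4975000
t_3 = 7.4500000 − (-2.4975000)·(7.4500000 − 5.6000000) / (-2.4975000 − (-26.6400000)) = 7.4500000 − (-4.6203750)/(24.1425000) = 7.6413793
h(7.6413793) = 0.3906778
t_4 = 7.6413793 − 0.3906778·(7.6413793 − 7.4500000) / (0.3906778 − (-2.4975000)) = 7.6413793 − (0.0747676)/(2.8881778) = 7.6154918
h(7.6154918) = -0.0042842
t_5 = 7.6154918 − (-0.0042842)·(7.6154918 − 7.6413793) / (-0.0042842 − 0.3906778) = 7.6154918 − (0.0001109)/(-0.3949619) = 7.6157726

7.61577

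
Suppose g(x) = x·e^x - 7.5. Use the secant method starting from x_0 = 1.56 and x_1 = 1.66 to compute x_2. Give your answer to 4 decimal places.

1.5658

g(1.56) = -0.076239, g(1.66) = 1.230456
x_2 = 1.660000 − 1.230456·(1.660000 − 1.560000) / (1.230456 − (-0.076239)) = 1.660000 − (0.123046)/(1.306695) = 1.565834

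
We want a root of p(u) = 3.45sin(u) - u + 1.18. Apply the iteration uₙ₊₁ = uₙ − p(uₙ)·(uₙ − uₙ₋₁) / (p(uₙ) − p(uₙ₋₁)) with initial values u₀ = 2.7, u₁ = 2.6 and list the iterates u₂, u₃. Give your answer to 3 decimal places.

2.689, 2.689

p(2.7) = -0.04554, p(2.6) = 0.35848
u₂ = 2.60000 − 0.35848·(2.60000 − 2.70000) / (0.35848 − (-0.04554)) = 2.60000 − (-0.03585)/(0.40402) = 2.68873
p(2.68873) = 0.00079
u₃ = 2.68873 − 0.00079·(2.68873 − 2.60000) / (0.00079 − 0.35848) = 2.68873 − (0.00007)/(-0.35769) = 2.68893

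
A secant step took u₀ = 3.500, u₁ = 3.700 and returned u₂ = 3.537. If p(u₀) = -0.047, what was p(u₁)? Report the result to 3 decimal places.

The secant line through (3.500, -0.047) and (3.700, p(u₁)) crosses zero at u₂ = 3.537.
So (3.500, -0.047), (3.700, p(u₁)), (3.537, 0) are collinear:
p(u₁) = -0.047 · (3.700 − 3.537) / (3.500 − 3.537) = -0.047 · (0.16300)/(-0.03700) = 0.20705

0.207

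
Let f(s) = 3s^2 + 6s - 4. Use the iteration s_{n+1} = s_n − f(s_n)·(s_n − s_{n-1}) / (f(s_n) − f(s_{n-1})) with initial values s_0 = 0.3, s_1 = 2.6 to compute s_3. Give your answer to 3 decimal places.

f(0.3) = -1.93000, f(2.6) = 31.88000
s_2 = 2.60000 − 31.88000·(2.60000 − 0.30000) / (31.88000 − (-1.93000)) = 2.60000 − (73.32400)/(33.81000) = 0.43129
f(0.43129) = -0.85421
s_3 = 0.43129 − (-0.85421)·(0.43129 − 2.60000) / (-0.85421 − 31.88000) = 0.43129 − (1.85252)/(-32.73421) = 0.48789

0.488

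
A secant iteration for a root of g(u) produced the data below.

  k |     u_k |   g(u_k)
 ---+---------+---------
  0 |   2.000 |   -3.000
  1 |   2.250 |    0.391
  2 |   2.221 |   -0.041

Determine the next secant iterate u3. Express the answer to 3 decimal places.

u3 = 2.221 − (-0.041)·(2.221 − 2.250) / (-0.041 − 0.391)
   = 2.221 − (0.00119)/(-0.43200) = 2.22375

2.224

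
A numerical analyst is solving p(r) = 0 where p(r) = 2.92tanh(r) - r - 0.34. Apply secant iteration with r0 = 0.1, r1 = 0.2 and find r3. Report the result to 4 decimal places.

p(0.1) = -0.148969, p(0.2) = 0.036336
r2 = 0.200000 − 0.036336·(0.200000 − 0.100000) / (0.036336 − (-0.148969)) = 0.200000 − (0.003634)/(0.185305) = 0.180391
p(0.180391) = 0.000711
r3 = 0.180391 − 0.000711·(0.180391 − 0.200000) / (0.000711 − 0.036336) = 0.180391 − (-0.000014)/(-0.035625) = 0.180000

0.1800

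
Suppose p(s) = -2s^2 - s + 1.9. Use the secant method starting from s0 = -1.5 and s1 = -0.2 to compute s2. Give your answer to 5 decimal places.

-1.04167

p(-1.5) = -1.1000000, p(-0.2) = 2.0200000
s2 = -0.2000000 − 2.0200000·(-0.2000000 − (-1.5000000)) / (2.0200000 − (-1.1000000)) = -0.2000000 − (2.6260000)/(3.1200000) = -1.0416667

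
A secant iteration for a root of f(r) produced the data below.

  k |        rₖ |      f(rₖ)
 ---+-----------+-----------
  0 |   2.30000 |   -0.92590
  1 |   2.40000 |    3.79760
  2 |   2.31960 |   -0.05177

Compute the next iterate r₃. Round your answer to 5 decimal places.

2.32068

r₃ = 2.31960 − (-0.05177)·(2.31960 − 2.40000) / (-0.05177 − 3.79760)
   = 2.31960 − (0.0041623)/(-3.8493700) = 2.3206813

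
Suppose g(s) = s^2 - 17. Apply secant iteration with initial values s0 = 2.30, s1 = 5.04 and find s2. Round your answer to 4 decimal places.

g(2.30) = -11.710000, g(5.04) = 8.401600
s2 = 5.040000 − 8.401600·(5.040000 − 2.300000) / (8.401600 − (-11.710000)) = 5.040000 − (23.020384)/(20.111600) = 3.895368

3.8954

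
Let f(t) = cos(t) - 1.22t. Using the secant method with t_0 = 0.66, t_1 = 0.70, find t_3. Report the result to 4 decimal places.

0.6517

f(0.66) = -0.015208, f(0.70) = -0.089158
t_2 = 0.700000 − (-0.089158)·(0.700000 − 0.660000) / (-0.089158 − (-0.015208)) = 0.700000 − (-0.003566)/(-0.073950) = 0.651774
f(0.651774) = -0.000155
t_3 = 0.651774 − (-0.000155)·(0.651774 − 0.700000) / (-0.000155 − (-0.089158)) = 0.651774 − (0.000007)/(0.089002) = 0.651690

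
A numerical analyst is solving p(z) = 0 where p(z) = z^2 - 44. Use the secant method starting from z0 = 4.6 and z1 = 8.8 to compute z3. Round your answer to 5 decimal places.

p(4.6) = -22.8400000, p(8.8) = 33.4400000
z2 = 8.8000000 − 33.4400000·(8.8000000 − 4.6000000) / (33.4400000 − (-22.8400000)) = 8.8000000 − (140.4480000)/(56.2800000) = 6.3044776
p(6.3044776) = -4.2535620
z3 = 6.3044776 − (-4.2535620)·(6.3044776 − 8.8000000) / (-4.2535620 − 33.4400000) = 6.3044776 − (10.6148593)/(-37.6935620) = 6.5860870

6.58609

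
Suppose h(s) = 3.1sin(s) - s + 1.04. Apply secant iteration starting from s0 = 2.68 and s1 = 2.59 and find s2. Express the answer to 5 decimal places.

2.61009

h(2.68) = -0.2593386, h(2.59) = 0.0745375
s2 = 2.5900000 − 0.0745375·(2.5900000 − 2.6800000) / (0.0745375 − (-0.2593386)) = 2.5900000 − (-0.0067084)/(0.3338761) = 2.6100924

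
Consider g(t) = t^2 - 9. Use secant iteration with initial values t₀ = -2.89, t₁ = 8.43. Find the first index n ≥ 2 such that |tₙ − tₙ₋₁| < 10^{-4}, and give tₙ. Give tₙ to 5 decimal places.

g(-2.89) = -0.6479000, g(8.43) = 62.0649000
t₂ = 8.4300000 − 62.0649000·(11.3200000)/(62.7128000) = -2.7730505;  |Δ| = 11.2030505
g(-2.7730505) = -1.3101907
t₃ = -2.7730505 − (-1.3101907)·(-11.2030505)/(-63.3750907) = -2.5414433;  |Δ| = 0.2316073
g(-2.5414433) = -2.5410662
t₄ = -2.5414433 − (-2.5410662)·(0.2316073)/(-1.2308755) = -3.0195821;  |Δ| = 0.4781389
g(-3.0195821) = 0.1178763
t₅ = -3.0195821 − 0.1178763·(-0.4781389)/(2.6589425) = -2.9983853;  |Δ| = 0.0211969
g(-2.9983853) = -0.0096857
t₆ = -2.9983853 − (-0.0096857)·(0.0211969)/(-0.1275621) = -2.9999947;  |Δ| = 0.0016095
g(-2.9999947) = -0.0000315
t₇ = -2.9999947 − (-0.0000315)·(-0.0016095)/(0.0096542) = -3.0000000;  |Δ| = 0.0000053
|t₇ − t₆| = 0.0000053 < 10^{-4}

n = 7, tₙ = -3.00000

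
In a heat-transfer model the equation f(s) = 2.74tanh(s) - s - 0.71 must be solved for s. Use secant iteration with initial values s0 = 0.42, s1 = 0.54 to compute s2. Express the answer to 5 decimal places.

0.45554

f(0.42) = -0.0424106, f(0.54) = 0.1007870
s2 = 0.5400000 − 0.1007870·(0.5400000 − 0.4200000) / (0.1007870 − (-0.0424106)) = 0.5400000 − (0.0120944)/(0.1431976) = 0.4555402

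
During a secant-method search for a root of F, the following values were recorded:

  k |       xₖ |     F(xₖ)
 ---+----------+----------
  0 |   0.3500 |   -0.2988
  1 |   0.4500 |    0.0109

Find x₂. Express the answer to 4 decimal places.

x₂ = 0.4500 − 0.0109·(0.4500 − 0.3500) / (0.0109 − (-0.2988))
   = 0.4500 − (0.001090)/(0.309700) = 0.446480

0.4465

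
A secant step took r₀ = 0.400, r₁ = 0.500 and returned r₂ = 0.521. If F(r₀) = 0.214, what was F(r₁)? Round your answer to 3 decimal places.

0.037

The secant line through (0.400, 0.214) and (0.500, F(r₁)) crosses zero at r₂ = 0.521.
So (0.400, 0.214), (0.500, F(r₁)), (0.521, 0) are collinear:
F(r₁) = 0.214 · (0.500 − 0.521) / (0.400 − 0.521) = 0.214 · (-0.02100)/(-0.12100) = 0.03714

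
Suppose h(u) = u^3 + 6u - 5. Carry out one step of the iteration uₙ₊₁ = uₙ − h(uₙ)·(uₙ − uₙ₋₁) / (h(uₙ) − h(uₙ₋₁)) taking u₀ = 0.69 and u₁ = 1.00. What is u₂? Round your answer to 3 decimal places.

h(0.69) = -0.53149, h(1.00) = 2.00000
u₂ = 1.00000 − 2.00000·(1.00000 − 0.69000) / (2.00000 − (-0.53149)) = 1.00000 − (0.62000)/(2.53149) = 0.75509

0.755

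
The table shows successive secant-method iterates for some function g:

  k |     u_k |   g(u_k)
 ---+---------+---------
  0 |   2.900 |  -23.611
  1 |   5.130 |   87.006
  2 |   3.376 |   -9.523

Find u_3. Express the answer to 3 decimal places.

3.549

u_3 = 3.376 − (-9.523)·(3.376 − 5.130) / (-9.523 − 87.006)
   = 3.376 − (16.70334)/(-96.52900) = 3.54904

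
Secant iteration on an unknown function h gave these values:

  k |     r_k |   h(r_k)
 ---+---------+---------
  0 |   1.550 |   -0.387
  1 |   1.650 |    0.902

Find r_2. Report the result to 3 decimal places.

r_2 = 1.650 − 0.902·(1.650 − 1.550) / (0.902 − (-0.387))
   = 1.650 − (0.09020)/(1.28900) = 1.58002

1.580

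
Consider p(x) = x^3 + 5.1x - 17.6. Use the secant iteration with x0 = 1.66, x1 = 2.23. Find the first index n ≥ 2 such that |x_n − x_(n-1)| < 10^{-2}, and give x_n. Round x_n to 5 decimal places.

n = 4, x_n = 1.96450

p(1.66) = -4.5597040, p(2.23) = 4.8625670
x2 = 2.2300000 − 4.8625670·(0.5700000)/(9.4222710) = 1.9358392;  |Δ| = 0.2941608
p(1.9358392) = -0.4727149
x3 = 1.9358392 − (-0.4727149)·(-0.2941608)/(-5.3352819) = 1.9619023;  |Δ| = 0.0260631
p(1.9619023) = -0.0428174
x4 = 1.9619023 − (-0.0428174)·(0.0260631)/(0.4298975) = 1.9644982;  |Δ| = 0.0025959
|x4 − x3| = 0.0025959 < 10^{-2}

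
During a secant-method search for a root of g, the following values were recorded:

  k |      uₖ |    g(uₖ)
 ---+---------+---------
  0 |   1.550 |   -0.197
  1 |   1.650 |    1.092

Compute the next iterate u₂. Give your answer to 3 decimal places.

u₂ = 1.650 − 1.092·(1.650 − 1.550) / (1.092 − (-0.197))
   = 1.650 − (0.10920)/(1.28900) = 1.56528

1.565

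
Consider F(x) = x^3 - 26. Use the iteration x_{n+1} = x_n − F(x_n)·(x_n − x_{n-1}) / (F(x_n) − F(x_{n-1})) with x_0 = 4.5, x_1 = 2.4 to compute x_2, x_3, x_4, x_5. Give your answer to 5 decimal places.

F(4.5) = 65.1250000, F(2.4) = -12.1760000
x_2 = 2.4000000 − (-12.1760000)·(2.4000000 − 4.5000000) / (-12.1760000 − 65.1250000) = 2.4000000 − (25.5696000)/(-77.3010000) = 2.7307797
F(2.7307797) = -5.6361454
x_3 = 2.7307797 − (-5.6361454)·(2.7307797 − 2.4000000) / (-5.6361454 − (-12.1760000)) = 2.7307797 − (-1.8643224)/(6.5398546) = 3.0158506
F(3.0158506) = 1.4302314
x_4 = 3.0158506 − 1.4302314·(3.0158506 − 2.7307797) / (1.4302314 − (-5.6361454)) = 3.0158506 − (0.4077174)/(7.0663768) = 2.9581524
F(2.9581524) = -0.1141980
x_5 = 2.9581524 − (-0.1141980)·(2.9581524 − 3.0158506) / (-0.1141980 − 1.4302314) = 2.9581524 − (0.0065890)/(-1.5444294) = 2.9624187

2.73078, 3.01585, 2.95815, 2.96242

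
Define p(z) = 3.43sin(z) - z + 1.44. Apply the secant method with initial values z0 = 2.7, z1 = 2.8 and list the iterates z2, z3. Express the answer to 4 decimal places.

p(2.7) = 0.205913, p(2.8) = -0.210991
z2 = 2.800000 − (-0.210991)·(2.800000 − 2.700000) / (-0.210991 − 0.205913) = 2.800000 − (-0.021099)/(-0.416904) = 2.749391
p(2.749391) = 0.001637
z3 = 2.749391 − 0.001637·(2.749391 − 2.800000) / (0.001637 − (-0.210991)) = 2.749391 − (-0.000083)/(0.212627) = 2.749781

2.7494, 2.7498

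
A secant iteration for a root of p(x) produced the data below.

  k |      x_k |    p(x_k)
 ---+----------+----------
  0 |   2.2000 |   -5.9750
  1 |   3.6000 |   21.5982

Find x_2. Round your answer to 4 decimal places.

x_2 = 3.6000 − 21.5982·(3.6000 − 2.2000) / (21.5982 − (-5.9750))
   = 3.6000 − (30.237480)/(27.573200) = 2.503374

2.5034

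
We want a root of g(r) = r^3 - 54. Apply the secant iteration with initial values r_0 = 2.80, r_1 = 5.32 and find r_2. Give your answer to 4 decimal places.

g(2.80) = -32.048000, g(5.32) = 96.568768
r_2 = 5.320000 − 96.568768·(5.320000 − 2.800000) / (96.568768 − (-32.048000)) = 5.320000 − (243.353295)/(128.616768) = 3.427919

3.4279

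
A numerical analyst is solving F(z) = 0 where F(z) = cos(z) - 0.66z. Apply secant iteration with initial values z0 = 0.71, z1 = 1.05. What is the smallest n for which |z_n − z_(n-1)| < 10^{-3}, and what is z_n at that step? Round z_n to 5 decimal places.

n = 4, z_n = 0.91905

F(0.71) = 0.2897619, F(1.05) = -0.1954290
z2 = 1.0500000 − (-0.1954290)·(0.3400000)/(-0.4851908) = 0.9130521;  |Δ| = 0.1369479
F(0.9130521) = 0.0087188
z3 = 0.9130521 − 0.0087188·(-0.1369479)/(0.2041478) = 0.9189010;  |Δ| = 0.0058488
F(0.9189010) = 0.0002196
z4 = 0.9189010 − 0.0002196·(0.0058488)/(-0.0084992) = 0.9190520;  |Δ| = 0.0001511
|z4 − z3| = 0.0001511 < 10^{-3}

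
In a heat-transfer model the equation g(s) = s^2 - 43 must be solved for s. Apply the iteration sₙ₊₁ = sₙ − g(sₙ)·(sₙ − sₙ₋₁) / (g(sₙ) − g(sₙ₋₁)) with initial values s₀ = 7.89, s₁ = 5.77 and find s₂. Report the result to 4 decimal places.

6.4806

g(7.89) = 19.252100, g(5.77) = -9.707100
s₂ = 5.770000 − (-9.707100)·(5.770000 − 7.890000) / (-9.707100 − 19.252100) = 5.770000 − (20.579052)/(-28.959200) = 6.480622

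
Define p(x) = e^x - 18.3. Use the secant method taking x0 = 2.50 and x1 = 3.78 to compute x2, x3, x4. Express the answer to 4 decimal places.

2.7475, 2.8462, 2.9119

p(2.50) = -6.117506, p(3.78) = 25.516042
x2 = 3.780000 − 25.516042·(3.780000 − 2.500000) / (25.516042 − (-6.117506)) = 3.780000 − (32.660533)/(31.633548) = 2.747535
p(2.747535) = -2.695881
x3 = 2.747535 − (-2.695881)·(2.747535 − 3.780000) / (-2.695881 − 25.516042) = 2.747535 − (2.783403)/(-28.211923) = 2.846195
p(2.846195) = -1.077866
x4 = 2.846195 − (-1.077866)·(2.846195 − 2.747535) / (-1.077866 − (-2.695881)) = 2.846195 − (-0.106343)/(1.618015) = 2.911920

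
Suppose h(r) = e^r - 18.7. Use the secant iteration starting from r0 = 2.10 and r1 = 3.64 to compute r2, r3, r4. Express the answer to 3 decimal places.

2.642, 2.835, 2.943

h(2.10) = -10.53383, h(3.64) = 19.39184
r2 = 3.64000 − 19.39184·(3.64000 − 2.10000) / (19.39184 − (-10.53383)) = 3.64000 − (29.86343)/(29.92567) = 2.64208
h(2.64208) = -4.65762
r3 = 2.64208 − (-4.65762)·(2.64208 − 3.64000) / (-4.65762 − 19.39184) = 2.64208 − (4.64794)/(-24.04946) = 2.83535
h(2.83535) = -1.66372
r4 = 2.83535 − (-1.66372)·(2.83535 − 2.64208) / (-1.66372 − (-4.65762)) = 2.83535 − (-0.32154)/(2.99391) = 2.94274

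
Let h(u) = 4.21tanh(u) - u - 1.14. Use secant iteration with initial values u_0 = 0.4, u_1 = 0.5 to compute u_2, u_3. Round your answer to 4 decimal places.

0.3758, 0.3775

h(0.4) = 0.059585, h(0.5) = 0.305513
u_2 = 0.500000 − 0.305513·(0.500000 − 0.400000) / (0.305513 − 0.059585) = 0.500000 − (0.030551)/(0.245928) = 0.375771
h(0.375771) = -0.004257
u_3 = 0.375771 − (-0.004257)·(0.375771 − 0.500000) / (-0.004257 − 0.305513) = 0.375771 − (0.000529)/(-0.309770) = 0.377479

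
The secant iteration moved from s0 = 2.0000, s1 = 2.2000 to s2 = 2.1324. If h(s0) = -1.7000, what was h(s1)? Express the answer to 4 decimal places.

0.8680

The secant line through (2.0000, -1.7000) and (2.2000, h(s1)) crosses zero at s2 = 2.1324.
So (2.0000, -1.7000), (2.2000, h(s1)), (2.1324, 0) are collinear:
h(s1) = -1.7000 · (2.2000 − 2.1324) / (2.0000 − 2.1324) = -1.7000 · (0.067600)/(-0.132400) = 0.867976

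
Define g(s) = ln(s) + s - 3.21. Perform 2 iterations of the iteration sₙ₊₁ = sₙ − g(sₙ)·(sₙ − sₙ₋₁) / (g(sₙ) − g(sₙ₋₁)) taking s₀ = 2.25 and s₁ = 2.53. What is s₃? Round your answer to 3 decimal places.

g(2.25) = -0.14907, g(2.53) = 0.24822
s₂ = 2.53000 − 0.24822·(2.53000 − 2.25000) / (0.24822 − (-0.14907)) = 2.53000 − (0.06950)/(0.39729) = 2.35506
g(2.35506) = 0.00163
s₃ = 2.35506 − 0.00163·(2.35506 − 2.53000) / (0.00163 − 0.24822) = 2.35506 − (-0.00028)/(-0.24659) = 2.35391

2.354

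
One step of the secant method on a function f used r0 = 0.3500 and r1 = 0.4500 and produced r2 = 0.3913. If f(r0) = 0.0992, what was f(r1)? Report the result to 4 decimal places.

-0.1410

The secant line through (0.3500, 0.0992) and (0.4500, f(r1)) crosses zero at r2 = 0.3913.
So (0.3500, 0.0992), (0.4500, f(r1)), (0.3913, 0) are collinear:
f(r1) = 0.0992 · (0.4500 − 0.3913) / (0.3500 − 0.3913) = 0.0992 · (0.058700)/(-0.041300) = -0.140994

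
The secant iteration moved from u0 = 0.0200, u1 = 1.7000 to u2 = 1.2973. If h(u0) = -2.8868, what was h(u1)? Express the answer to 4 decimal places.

The secant line through (0.0200, -2.8868) and (1.7000, h(u1)) crosses zero at u2 = 1.2973.
So (0.0200, -2.8868), (1.7000, h(u1)), (1.2973, 0) are collinear:
h(u1) = -2.8868 · (1.7000 − 1.2973) / (0.0200 − 1.2973) = -2.8868 · (0.402700)/(-1.277300) = 0.910134

0.9101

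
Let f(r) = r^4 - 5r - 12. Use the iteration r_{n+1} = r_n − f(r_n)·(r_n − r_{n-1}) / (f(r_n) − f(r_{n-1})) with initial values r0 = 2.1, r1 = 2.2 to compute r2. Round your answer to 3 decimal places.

f(2.1) = -3.05190, f(2.2) = 0.42560
r2 = 2.20000 − 0.42560·(2.20000 − 2.10000) / (0.42560 − (-3.05190)) = 2.20000 − (0.04256)/(3.47750) = 2.18776

2.188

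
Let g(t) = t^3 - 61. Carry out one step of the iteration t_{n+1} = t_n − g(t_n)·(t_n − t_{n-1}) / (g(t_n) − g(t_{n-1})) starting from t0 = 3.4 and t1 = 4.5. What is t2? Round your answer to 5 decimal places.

g(3.4) = -21.6960000, g(4.5) = 30.1250000
t2 = 4.5000000 − 30.1250000·(4.5000000 − 3.4000000) / (30.1250000 − (-21.6960000)) = 4.5000000 − (33.1375000)/(51.8210000) = 3.8605392

3.86054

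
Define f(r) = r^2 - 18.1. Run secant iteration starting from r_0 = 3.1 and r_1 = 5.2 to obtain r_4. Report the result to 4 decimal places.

4.2546

f(3.1) = -8.490000, f(5.2) = 8.940000
r_2 = 5.200000 − 8.940000·(5.200000 − 3.100000) / (8.940000 − (-8.490000)) = 5.200000 − (18.774000)/(17.430000) = 4.122892
f(4.122892) = -1.101765
r_3 = 4.122892 − (-1.101765)·(4.122892 − 5.200000) / (-1.101765 − 8.940000) = 4.122892 − (1.186721)/(-10.041765) = 4.241070
f(4.241070) = -0.113325
r_4 = 4.241070 − (-0.113325)·(4.241070 − 4.122892) / (-0.113325 − (-1.101765)) = 4.241070 − (-0.013393)/(0.988440) = 4.254619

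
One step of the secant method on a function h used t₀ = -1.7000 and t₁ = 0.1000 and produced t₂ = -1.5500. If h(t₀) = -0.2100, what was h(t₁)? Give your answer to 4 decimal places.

The secant line through (-1.7000, -0.2100) and (0.1000, h(t₁)) crosses zero at t₂ = -1.5500.
So (-1.7000, -0.2100), (0.1000, h(t₁)), (-1.5500, 0) are collinear:
h(t₁) = -0.2100 · (0.1000 − (-1.5500)) / (-1.7000 − (-1.5500)) = -0.2100 · (1.650000)/(-0.150000) = 2.310000

2.3100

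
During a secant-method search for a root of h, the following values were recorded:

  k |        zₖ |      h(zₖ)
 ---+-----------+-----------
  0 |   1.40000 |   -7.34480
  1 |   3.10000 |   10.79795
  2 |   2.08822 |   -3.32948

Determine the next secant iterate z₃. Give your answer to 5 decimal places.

z₃ = 2.08822 − (-3.32948)·(2.08822 − 3.10000) / (-3.32948 − 10.79795)
   = 2.08822 − (3.3687013)/(-14.1274300) = 2.3266711

2.32667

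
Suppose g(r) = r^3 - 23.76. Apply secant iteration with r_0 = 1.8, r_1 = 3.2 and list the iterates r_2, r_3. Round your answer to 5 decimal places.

g(1.8) = -17.9280000, g(3.2) = 9.0080000
r_2 = 3.2000000 − 9.0080000·(3.2000000 − 1.8000000) / (9.0080000 − (-17.9280000)) = 3.2000000 − (12.6112000)/(26.9360000) = 2.7318087
g(2.7318087) = -3.3731153
r_3 = 2.7318087 − (-3.3731153)·(2.7318087 − 3.2000000) / (-3.3731153 − 9.0080000) = 2.7318087 − (1.5792631)/(-12.3811153) = 2.8593629

2.73181, 2.85936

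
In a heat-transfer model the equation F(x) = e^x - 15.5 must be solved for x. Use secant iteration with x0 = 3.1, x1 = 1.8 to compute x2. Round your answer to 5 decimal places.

2.56079

F(3.1) = 6.6979513, F(1.8) = -9.4503525
x2 = 1.8000000 − (-9.4503525)·(1.8000000 − 3.1000000) / (-9.4503525 − 6.6979513) = 1.8000000 − (12.2854583)/(-16.1483038) = 2.5607894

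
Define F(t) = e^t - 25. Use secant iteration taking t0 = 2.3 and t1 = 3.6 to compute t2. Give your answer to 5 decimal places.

F(2.3) = -15.0258175, F(3.6) = 11.5982344
t2 = 3.6000000 − 11.5982344·(3.6000000 − 2.3000000) / (11.5982344 − (-15.0258175)) = 3.6000000 − (15.0777048)/(26.6240520) = 3.0336811

3.03368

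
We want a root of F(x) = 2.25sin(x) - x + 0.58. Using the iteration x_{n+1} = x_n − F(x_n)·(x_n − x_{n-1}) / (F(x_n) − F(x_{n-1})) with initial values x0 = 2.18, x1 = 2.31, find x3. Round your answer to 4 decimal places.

2.2830

F(2.18) = 0.245234, F(2.31) = -0.067238
x2 = 2.310000 − (-0.067238)·(2.310000 − 2.180000) / (-0.067238 − 0.245234) = 2.310000 − (-0.008741)/(-0.312472) = 2.282026
F(2.282026) = 0.002482
x3 = 2.282026 − 0.002482·(2.282026 − 2.310000) / (0.002482 − (-0.067238)) = 2.282026 − (-0.000069)/(0.069721) = 2.283022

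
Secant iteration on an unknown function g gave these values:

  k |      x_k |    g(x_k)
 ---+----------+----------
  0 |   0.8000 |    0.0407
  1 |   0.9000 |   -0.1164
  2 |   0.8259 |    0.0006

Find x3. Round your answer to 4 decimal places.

x3 = 0.8259 − 0.0006·(0.8259 − 0.9000) / (0.0006 − (-0.1164))
   = 0.8259 − (-0.000044)/(0.117000) = 0.826280

0.8263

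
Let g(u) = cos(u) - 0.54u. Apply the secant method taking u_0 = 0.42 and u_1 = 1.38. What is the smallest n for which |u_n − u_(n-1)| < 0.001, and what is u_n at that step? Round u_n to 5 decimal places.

g(0.42) = 0.6862889, g(1.38) = -0.5555592
u_2 = 1.3800000 − (-0.5555592)·(0.9600000)/(-1.2418481) = 0.9505298;  |Δ| = 0.4294702
g(0.9505298) = 0.0679660
u_3 = 0.9505298 − 0.0679660·(-0.4294702)/(0.6235252) = 0.9973432;  |Δ| = 0.0468135
g(0.9973432) = 0.0039706
u_4 = 0.9973432 − 0.0039706·(0.0468135)/(-0.0639954) = 1.0002478;  |Δ| = 0.0029046
g(1.0002478) = -0.0000401
u_5 = 1.0002478 − (-0.0000401)·(0.0029046)/(-0.0040107) = 1.0002188;  |Δ| = 0.0000290
|u_5 − u_4| = 0.0000290 < 0.001

n = 5, u_n = 1.00022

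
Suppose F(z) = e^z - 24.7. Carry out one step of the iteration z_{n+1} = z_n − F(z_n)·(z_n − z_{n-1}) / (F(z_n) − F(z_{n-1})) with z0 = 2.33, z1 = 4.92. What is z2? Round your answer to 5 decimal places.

F(2.33) = -14.4220585, F(4.92) = 112.3026132
z2 = 4.9200000 − 112.3026132·(4.9200000 − 2.3300000) / (112.3026132 − (-14.4220585)) = 4.9200000 − (290.8637682)/(126.7246717) = 2.6247582

2.62476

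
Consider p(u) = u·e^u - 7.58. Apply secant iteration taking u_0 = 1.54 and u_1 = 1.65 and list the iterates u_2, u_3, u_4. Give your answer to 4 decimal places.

p(1.54) = -0.396531, p(1.65) = 1.011517
u_2 = 1.650000 − 1.011517·(1.650000 − 1.540000) / (1.011517 − (-0.396531)) = 1.650000 − (0.111267)/(1.408048) = 1.570978
p(1.570978) = -0.021474
u_3 = 1.570978 − (-0.021474)·(1.570978 − 1.650000) / (-0.021474 − 1.011517) = 1.570978 − (0.001697)/(-1.032990) = 1.572621
p(1.572621) = -0.001130
u_4 = 1.572621 − (-0.001130)·(1.572621 − 1.570978) / (-0.001130 − (-0.021474)) = 1.572621 − (-0.000002)/(0.020343) = 1.572712

1.5710, 1.5726, 1.5727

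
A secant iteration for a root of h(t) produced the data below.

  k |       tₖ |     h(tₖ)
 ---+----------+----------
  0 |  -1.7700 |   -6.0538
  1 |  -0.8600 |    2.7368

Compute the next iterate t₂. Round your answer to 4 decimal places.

t₂ = -0.8600 − 2.7368·(-0.8600 − (-1.7700)) / (2.7368 − (-6.0538))
   = -0.8600 − (2.490488)/(8.790600) = -1.143313

-1.1433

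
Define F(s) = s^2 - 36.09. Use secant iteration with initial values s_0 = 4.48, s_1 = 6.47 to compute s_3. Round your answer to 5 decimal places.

6.00509

F(4.48) = -16.0196000, F(6.47) = 5.7709000
s_2 = 6.4700000 − 5.7709000·(6.4700000 − 4.4800000) / (5.7709000 − (-16.0196000)) = 6.4700000 − (11.4840910)/(21.7905000) = 5.9429772
F(5.9429772) = -0.7710224
s_3 = 5.9429772 − (-0.7710224)·(5.9429772 − 6.4700000) / (-0.7710224 − 5.7709000) = 5.9429772 − (0.4063464)/(-6.5419224) = 6.0050914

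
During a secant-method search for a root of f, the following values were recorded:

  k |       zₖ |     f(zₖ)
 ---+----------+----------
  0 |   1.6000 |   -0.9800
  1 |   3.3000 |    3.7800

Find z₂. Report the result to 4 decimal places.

1.9500

z₂ = 3.3000 − 3.7800·(3.3000 − 1.6000) / (3.7800 − (-0.9800))
   = 3.3000 − (6.426000)/(4.760000) = 1.950000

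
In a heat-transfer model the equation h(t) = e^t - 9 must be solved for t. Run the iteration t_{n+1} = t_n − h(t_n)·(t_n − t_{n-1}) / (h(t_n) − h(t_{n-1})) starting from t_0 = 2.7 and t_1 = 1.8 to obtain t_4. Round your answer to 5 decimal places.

2.19621

h(2.7) = 5.8797317, h(1.8) = -2.9503525
t_2 = 1.8000000 − (-2.9503525)·(1.8000000 − 2.7000000) / (-2.9503525 − 5.8797317) = 1.8000000 − (2.6553173)/(-8.8300843) = 2.1007126
h(2.1007126) = -0.8280091
t_3 = 2.1007126 − (-0.8280091)·(2.1007126 − 1.8000000) / (-0.8280091 − (-2.9503525)) = 2.1007126 − (-0.2489927)/(2.1223434) = 2.2180323
h(2.2180323) = 0.1892313
t_4 = 2.2180323 − 0.1892313·(2.2180323 − 2.1007126) / (0.1892313 − (-0.8280091)) = 2.2180323 − (0.0222006)/(1.0172404) = 2.1962080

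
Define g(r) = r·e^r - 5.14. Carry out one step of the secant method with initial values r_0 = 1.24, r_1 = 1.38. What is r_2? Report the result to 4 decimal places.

g(1.24) = -0.855039, g(1.38) = 0.345364
r_2 = 1.380000 − 0.345364·(1.380000 − 1.240000) / (0.345364 − (-0.855039)) = 1.380000 − (0.048351)/(1.200404) = 1.339721

1.3397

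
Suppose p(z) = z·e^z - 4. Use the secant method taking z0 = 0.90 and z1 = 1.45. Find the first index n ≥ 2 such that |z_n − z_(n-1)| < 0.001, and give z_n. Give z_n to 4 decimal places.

n = 5, z_n = 1.2022

p(0.90) = -1.786357, p(1.45) = 2.181516
z2 = 1.450000 − 2.181516·(0.550000)/(3.967873) = 1.147613;  |Δ| = 0.302387
p(1.147613) = -0.384259
z3 = 1.147613 − (-0.384259)·(-0.302387)/(-2.565775) = 1.192899;  |Δ| = 0.045286
p(1.192899) = -0.067458
z4 = 1.192899 − (-0.067458)·(0.045286)/(0.316801) = 1.202542;  |Δ| = 0.009643
p(1.202542) = 0.002745
z5 = 1.202542 − 0.002745·(0.009643)/(0.070203) = 1.202165;  |Δ| = 0.000377
|z5 − z4| = 0.000377 < 0.001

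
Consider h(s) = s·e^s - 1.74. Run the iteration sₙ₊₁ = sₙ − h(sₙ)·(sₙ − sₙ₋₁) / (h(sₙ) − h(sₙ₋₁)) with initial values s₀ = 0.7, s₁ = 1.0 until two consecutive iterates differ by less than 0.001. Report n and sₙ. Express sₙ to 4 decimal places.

h(0.7) = -0.330373, h(1.0) = 0.978282
s₂ = 1.000000 − 0.978282·(0.300000)/(1.308655) = 0.775736;  |Δ| = 0.224264
h(0.775736) = -0.054955
s₃ = 0.775736 − (-0.054955)·(-0.224264)/(-1.033237) = 0.787664;  |Δ| = 0.011928
h(0.787664) = -0.008515
s₄ = 0.787664 − (-0.008515)·(0.011928)/(0.046440) = 0.789851;  |Δ| = 0.002187
h(0.789851) = 0.000094
s₅ = 0.789851 − 0.000094·(0.002187)/(0.008609) = 0.789827;  |Δ| = 0.000024
|s₅ − s₄| = 0.000024 < 0.001

n = 5, sₙ = 0.7898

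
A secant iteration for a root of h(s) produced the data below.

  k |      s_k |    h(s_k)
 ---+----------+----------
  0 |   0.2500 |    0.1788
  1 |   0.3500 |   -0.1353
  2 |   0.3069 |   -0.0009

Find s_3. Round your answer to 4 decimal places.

0.3066

s_3 = 0.3069 − (-0.0009)·(0.3069 − 0.3500) / (-0.0009 − (-0.1353))
   = 0.3069 − (0.000039)/(0.134400) = 0.306611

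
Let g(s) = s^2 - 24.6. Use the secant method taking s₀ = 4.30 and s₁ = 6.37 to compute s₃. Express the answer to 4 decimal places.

g(4.30) = -6.110000, g(6.37) = 15.976900
s₂ = 6.370000 − 15.976900·(6.370000 − 4.300000) / (15.976900 − (-6.110000)) = 6.370000 − (33.072183)/(22.086900) = 4.872634
g(4.872634) = -0.857442
s₃ = 4.872634 − (-0.857442)·(4.872634 − 6.370000) / (-0.857442 − 15.976900) = 4.872634 − (1.283905)/(-16.834342) = 4.948901

4.9489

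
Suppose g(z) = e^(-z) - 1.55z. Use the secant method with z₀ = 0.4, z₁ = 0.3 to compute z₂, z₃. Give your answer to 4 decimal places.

g(0.4) = 0.050320, g(0.3) = 0.275818
z₂ = 0.300000 − 0.275818·(0.300000 − 0.400000) / (0.275818 − 0.050320) = 0.300000 − (-0.027582)/(0.225498) = 0.422315
g(0.422315) = 0.000939
z₃ = 0.422315 − 0.000939·(0.422315 − 0.300000) / (0.000939 − 0.275818) = 0.422315 − (0.000115)/(-0.274879) = 0.422733

0.4223, 0.4227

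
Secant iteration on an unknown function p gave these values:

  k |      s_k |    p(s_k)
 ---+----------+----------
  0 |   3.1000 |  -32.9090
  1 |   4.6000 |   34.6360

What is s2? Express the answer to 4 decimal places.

s2 = 4.6000 − 34.6360·(4.6000 − 3.1000) / (34.6360 − (-32.9090))
   = 4.6000 − (51.954000)/(67.545000) = 3.830824

3.8308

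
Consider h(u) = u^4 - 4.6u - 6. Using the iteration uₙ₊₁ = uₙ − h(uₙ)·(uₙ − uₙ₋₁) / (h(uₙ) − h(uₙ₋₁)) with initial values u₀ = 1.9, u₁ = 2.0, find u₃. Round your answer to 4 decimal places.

1.9700

h(1.9) = -1.707900, h(2.0) = 0.800000
u₂ = 2.000000 − 0.800000·(2.000000 − 1.900000) / (0.800000 − (-1.707900)) = 2.000000 − (0.080000)/(2.507900) = 1.968101
h(1.968101) = -0.049875
u₃ = 1.968101 − (-0.049875)·(1.968101 − 2.000000) / (-0.049875 − 0.800000) = 1.968101 − (0.001591)/(-0.849875) = 1.969973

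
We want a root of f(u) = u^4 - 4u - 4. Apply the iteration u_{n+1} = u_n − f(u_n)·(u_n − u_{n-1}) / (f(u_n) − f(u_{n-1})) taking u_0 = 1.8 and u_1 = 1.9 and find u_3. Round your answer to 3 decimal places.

f(1.8) = -0.70240, f(1.9) = 1.43210
u_2 = 1.90000 − 1.43210·(1.90000 − 1.80000) / (1.43210 − (-0.70240)) = 1.90000 − (0.14321)/(2.13450) = 1.83291
f(1.83291) = -0.04506
u_3 = 1.83291 − (-0.04506)·(1.83291 − 1.90000) / (-0.04506 − 1.43210) = 1.83291 − (0.00302)/(-1.47716) = 1.83495

1.835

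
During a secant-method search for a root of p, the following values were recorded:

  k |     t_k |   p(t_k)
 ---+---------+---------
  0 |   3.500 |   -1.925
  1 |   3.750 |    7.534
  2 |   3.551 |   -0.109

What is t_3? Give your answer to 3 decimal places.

t_3 = 3.551 − (-0.109)·(3.551 − 3.750) / (-0.109 − 7.534)
   = 3.551 − (0.02169)/(-7.64300) = 3.55384

3.554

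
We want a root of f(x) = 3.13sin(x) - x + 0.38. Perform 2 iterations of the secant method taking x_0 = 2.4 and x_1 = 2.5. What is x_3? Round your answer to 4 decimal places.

f(2.4) = 0.094200, f(2.5) = -0.246782
x_2 = 2.500000 − (-0.246782)·(2.500000 − 2.400000) / (-0.246782 − 0.094200) = 2.500000 − (-0.024678)/(-0.340982) = 2.427626
f(2.427626) = 0.002013
x_3 = 2.427626 − 0.002013·(2.427626 − 2.500000) / (0.002013 − (-0.246782)) = 2.427626 − (-0.000146)/(0.248795) = 2.428212

2.4282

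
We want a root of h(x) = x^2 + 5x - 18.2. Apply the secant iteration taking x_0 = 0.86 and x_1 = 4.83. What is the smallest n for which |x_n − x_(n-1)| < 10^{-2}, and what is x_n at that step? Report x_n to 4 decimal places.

n = 5, x_n = 2.4447

h(0.86) = -13.160400, h(4.83) = 29.278900
x_2 = 4.830000 − 29.278900·(3.970000)/(42.439300) = 2.091094;  |Δ| = 2.738906
h(2.091094) = -3.371851
x_3 = 2.091094 − (-3.371851)·(-2.738906)/(-32.650751) = 2.373942;  |Δ| = 0.282847
h(2.373942) = -0.694690
x_4 = 2.373942 − (-0.694690)·(0.282847)/(2.677162) = 2.447337;  |Δ| = 0.073395
h(2.447337) = 0.026147
x_5 = 2.447337 − 0.026147·(0.073395)/(0.720836) = 2.444675;  |Δ| = 0.002662
|x_5 − x_4| = 0.002662 < 10^{-2}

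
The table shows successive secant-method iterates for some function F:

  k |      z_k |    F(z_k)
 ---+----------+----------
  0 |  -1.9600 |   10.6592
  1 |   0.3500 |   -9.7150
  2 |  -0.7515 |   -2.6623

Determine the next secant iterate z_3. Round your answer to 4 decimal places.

z_3 = -0.7515 − (-2.6623)·(-0.7515 − 0.3500) / (-2.6623 − (-9.7150))
   = -0.7515 − (2.932523)/(7.052700) = -1.167302

-1.1673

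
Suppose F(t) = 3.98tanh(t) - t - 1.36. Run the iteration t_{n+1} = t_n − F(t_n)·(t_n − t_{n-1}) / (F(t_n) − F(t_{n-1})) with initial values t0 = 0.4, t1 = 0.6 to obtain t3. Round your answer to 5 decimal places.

F(0.4) = -0.2478031, F(0.6) = 0.1774573
t2 = 0.6000000 − 0.1774573·(0.6000000 − 0.4000000) / (0.1774573 − (-0.2478031)) = 0.6000000 − (0.0354915)/(0.4252604) = 0.5165418
F(0.5165418) = 0.0140640
t3 = 0.5165418 − 0.0140640·(0.5165418 − 0.6000000) / (0.0140640 − 0.1774573) = 0.5165418 − (-0.0011738)/(-0.1633933) = 0.5093582

0.50936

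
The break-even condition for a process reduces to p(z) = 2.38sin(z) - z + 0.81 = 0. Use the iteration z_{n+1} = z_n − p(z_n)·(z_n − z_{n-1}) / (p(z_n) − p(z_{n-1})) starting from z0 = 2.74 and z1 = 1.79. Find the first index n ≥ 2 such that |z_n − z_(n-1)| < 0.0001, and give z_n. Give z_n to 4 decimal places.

n = 6, z_n = 2.4064

p(2.74) = -0.999694, p(1.79) = 1.343049
z2 = 1.790000 − 1.343049·(-0.950000)/(2.342743) = 2.334616;  |Δ| = 0.544616
p(2.334616) = 0.194217
z3 = 2.334616 − 0.194217·(0.544616)/(-1.148832) = 2.426687;  |Δ| = 0.092071
p(2.426687) = -0.056488
z4 = 2.426687 − (-0.056488)·(0.092071)/(-0.250705) = 2.405942;  |Δ| = 0.020745
p(2.405942) = 0.001203
z5 = 2.405942 − 0.001203·(-0.020745)/(0.057691) = 2.406375;  |Δ| = 0.000433
p(2.406375) = 0.000007
z6 = 2.406375 − 0.000007·(0.000433)/(-0.001196) = 2.406377;  |Δ| = 0.000003
|z6 − z5| = 0.000003 < 0.0001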